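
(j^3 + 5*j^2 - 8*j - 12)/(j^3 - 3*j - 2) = (j + 6)/(j + 1)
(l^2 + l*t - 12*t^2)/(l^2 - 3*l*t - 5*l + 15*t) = (l + 4*t)/(l - 5)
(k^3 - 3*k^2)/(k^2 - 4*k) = k*(k - 3)/(k - 4)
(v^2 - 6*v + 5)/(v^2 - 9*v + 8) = (v - 5)/(v - 8)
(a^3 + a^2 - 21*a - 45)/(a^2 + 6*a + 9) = a - 5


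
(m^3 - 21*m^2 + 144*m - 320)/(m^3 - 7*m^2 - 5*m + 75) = (m^2 - 16*m + 64)/(m^2 - 2*m - 15)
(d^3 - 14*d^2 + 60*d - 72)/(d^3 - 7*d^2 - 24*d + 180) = (d - 2)/(d + 5)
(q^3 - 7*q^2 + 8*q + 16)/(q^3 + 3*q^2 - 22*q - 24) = (q - 4)/(q + 6)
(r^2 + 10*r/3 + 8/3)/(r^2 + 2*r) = (r + 4/3)/r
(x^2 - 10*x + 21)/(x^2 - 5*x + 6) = (x - 7)/(x - 2)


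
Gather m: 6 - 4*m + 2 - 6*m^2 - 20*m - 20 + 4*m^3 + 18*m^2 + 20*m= 4*m^3 + 12*m^2 - 4*m - 12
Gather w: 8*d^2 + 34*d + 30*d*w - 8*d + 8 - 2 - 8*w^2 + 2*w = 8*d^2 + 26*d - 8*w^2 + w*(30*d + 2) + 6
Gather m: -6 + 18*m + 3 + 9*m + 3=27*m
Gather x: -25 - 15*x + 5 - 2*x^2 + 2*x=-2*x^2 - 13*x - 20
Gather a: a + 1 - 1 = a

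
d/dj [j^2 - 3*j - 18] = 2*j - 3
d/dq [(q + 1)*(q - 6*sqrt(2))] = 2*q - 6*sqrt(2) + 1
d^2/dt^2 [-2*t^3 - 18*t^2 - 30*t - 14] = -12*t - 36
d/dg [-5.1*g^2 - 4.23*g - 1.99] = -10.2*g - 4.23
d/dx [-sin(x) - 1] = -cos(x)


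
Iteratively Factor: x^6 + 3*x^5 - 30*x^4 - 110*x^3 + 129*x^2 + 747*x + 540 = (x + 1)*(x^5 + 2*x^4 - 32*x^3 - 78*x^2 + 207*x + 540) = (x + 1)*(x + 3)*(x^4 - x^3 - 29*x^2 + 9*x + 180) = (x - 3)*(x + 1)*(x + 3)*(x^3 + 2*x^2 - 23*x - 60) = (x - 5)*(x - 3)*(x + 1)*(x + 3)*(x^2 + 7*x + 12) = (x - 5)*(x - 3)*(x + 1)*(x + 3)*(x + 4)*(x + 3)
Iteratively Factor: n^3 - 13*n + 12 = (n - 1)*(n^2 + n - 12) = (n - 3)*(n - 1)*(n + 4)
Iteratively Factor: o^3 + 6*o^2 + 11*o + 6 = (o + 1)*(o^2 + 5*o + 6) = (o + 1)*(o + 3)*(o + 2)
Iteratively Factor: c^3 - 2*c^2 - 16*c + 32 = (c - 2)*(c^2 - 16) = (c - 2)*(c + 4)*(c - 4)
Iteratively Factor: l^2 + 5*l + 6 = (l + 2)*(l + 3)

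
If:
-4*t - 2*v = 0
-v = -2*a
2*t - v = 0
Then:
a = 0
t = 0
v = 0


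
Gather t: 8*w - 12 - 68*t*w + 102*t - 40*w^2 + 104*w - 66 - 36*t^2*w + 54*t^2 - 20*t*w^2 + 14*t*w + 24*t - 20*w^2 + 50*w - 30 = t^2*(54 - 36*w) + t*(-20*w^2 - 54*w + 126) - 60*w^2 + 162*w - 108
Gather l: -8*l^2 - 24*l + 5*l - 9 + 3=-8*l^2 - 19*l - 6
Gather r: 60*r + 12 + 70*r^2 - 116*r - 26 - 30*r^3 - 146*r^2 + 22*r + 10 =-30*r^3 - 76*r^2 - 34*r - 4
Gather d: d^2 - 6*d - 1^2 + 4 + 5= d^2 - 6*d + 8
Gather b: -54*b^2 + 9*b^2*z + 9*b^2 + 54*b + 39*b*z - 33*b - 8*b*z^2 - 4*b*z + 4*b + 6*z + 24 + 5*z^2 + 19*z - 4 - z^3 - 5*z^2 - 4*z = b^2*(9*z - 45) + b*(-8*z^2 + 35*z + 25) - z^3 + 21*z + 20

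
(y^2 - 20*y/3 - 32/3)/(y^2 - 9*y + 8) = (y + 4/3)/(y - 1)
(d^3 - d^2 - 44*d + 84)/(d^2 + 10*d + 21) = (d^2 - 8*d + 12)/(d + 3)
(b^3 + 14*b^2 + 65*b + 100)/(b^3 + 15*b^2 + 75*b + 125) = (b + 4)/(b + 5)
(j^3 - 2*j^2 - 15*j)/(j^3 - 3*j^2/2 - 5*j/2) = 2*(-j^2 + 2*j + 15)/(-2*j^2 + 3*j + 5)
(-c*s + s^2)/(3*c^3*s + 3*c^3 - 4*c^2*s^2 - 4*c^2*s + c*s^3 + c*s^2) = s/(c*(-3*c*s - 3*c + s^2 + s))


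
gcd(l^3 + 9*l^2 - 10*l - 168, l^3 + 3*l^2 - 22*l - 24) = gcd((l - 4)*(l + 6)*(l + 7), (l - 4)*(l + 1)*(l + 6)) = l^2 + 2*l - 24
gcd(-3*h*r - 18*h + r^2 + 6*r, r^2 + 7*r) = 1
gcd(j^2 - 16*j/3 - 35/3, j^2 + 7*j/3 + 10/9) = j + 5/3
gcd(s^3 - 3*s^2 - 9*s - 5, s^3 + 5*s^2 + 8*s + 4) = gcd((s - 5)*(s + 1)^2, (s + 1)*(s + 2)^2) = s + 1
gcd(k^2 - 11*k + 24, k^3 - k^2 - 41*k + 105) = k - 3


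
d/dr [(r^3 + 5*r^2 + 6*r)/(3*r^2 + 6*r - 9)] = (r^2 - 2*r - 2)/(3*(r^2 - 2*r + 1))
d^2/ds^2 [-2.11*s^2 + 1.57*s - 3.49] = -4.22000000000000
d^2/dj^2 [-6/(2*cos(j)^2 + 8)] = 6*(2*sin(j)^4 + 7*sin(j)^2 - 5)/(cos(j)^2 + 4)^3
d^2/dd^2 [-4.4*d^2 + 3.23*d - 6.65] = -8.80000000000000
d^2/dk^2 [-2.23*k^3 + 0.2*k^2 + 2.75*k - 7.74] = 0.4 - 13.38*k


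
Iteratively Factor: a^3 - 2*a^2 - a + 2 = (a - 1)*(a^2 - a - 2) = (a - 2)*(a - 1)*(a + 1)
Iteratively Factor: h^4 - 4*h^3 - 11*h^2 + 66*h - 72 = (h - 3)*(h^3 - h^2 - 14*h + 24) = (h - 3)*(h + 4)*(h^2 - 5*h + 6) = (h - 3)^2*(h + 4)*(h - 2)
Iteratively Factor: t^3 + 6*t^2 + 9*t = (t + 3)*(t^2 + 3*t) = t*(t + 3)*(t + 3)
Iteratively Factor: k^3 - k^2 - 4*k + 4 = (k - 2)*(k^2 + k - 2) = (k - 2)*(k - 1)*(k + 2)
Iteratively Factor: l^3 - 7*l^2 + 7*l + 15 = (l - 3)*(l^2 - 4*l - 5) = (l - 5)*(l - 3)*(l + 1)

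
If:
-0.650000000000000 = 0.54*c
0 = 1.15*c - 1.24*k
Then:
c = -1.20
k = -1.12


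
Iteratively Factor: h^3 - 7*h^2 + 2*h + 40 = (h - 5)*(h^2 - 2*h - 8) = (h - 5)*(h + 2)*(h - 4)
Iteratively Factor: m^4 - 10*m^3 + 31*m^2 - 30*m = (m - 2)*(m^3 - 8*m^2 + 15*m) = (m - 3)*(m - 2)*(m^2 - 5*m) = m*(m - 3)*(m - 2)*(m - 5)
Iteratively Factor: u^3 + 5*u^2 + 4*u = (u)*(u^2 + 5*u + 4) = u*(u + 1)*(u + 4)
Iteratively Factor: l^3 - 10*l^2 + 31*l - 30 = (l - 5)*(l^2 - 5*l + 6) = (l - 5)*(l - 3)*(l - 2)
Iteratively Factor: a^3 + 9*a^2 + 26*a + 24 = (a + 2)*(a^2 + 7*a + 12) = (a + 2)*(a + 4)*(a + 3)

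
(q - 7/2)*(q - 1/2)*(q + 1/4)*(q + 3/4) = q^4 - 3*q^3 - 33*q^2/16 + q + 21/64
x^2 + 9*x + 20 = (x + 4)*(x + 5)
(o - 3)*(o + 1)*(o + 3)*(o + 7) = o^4 + 8*o^3 - 2*o^2 - 72*o - 63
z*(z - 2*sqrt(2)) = z^2 - 2*sqrt(2)*z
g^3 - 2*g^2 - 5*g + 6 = (g - 3)*(g - 1)*(g + 2)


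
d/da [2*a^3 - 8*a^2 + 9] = 2*a*(3*a - 8)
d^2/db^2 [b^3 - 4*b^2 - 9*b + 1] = 6*b - 8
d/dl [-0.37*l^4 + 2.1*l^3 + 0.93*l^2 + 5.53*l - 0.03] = -1.48*l^3 + 6.3*l^2 + 1.86*l + 5.53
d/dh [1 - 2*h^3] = -6*h^2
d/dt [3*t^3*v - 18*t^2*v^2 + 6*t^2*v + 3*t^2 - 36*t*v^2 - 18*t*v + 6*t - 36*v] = 9*t^2*v - 36*t*v^2 + 12*t*v + 6*t - 36*v^2 - 18*v + 6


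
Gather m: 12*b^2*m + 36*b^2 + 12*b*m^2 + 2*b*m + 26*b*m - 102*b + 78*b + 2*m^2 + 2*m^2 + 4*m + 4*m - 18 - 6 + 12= 36*b^2 - 24*b + m^2*(12*b + 4) + m*(12*b^2 + 28*b + 8) - 12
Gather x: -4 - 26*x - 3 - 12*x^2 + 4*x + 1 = -12*x^2 - 22*x - 6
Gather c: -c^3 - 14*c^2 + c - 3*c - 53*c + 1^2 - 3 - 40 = -c^3 - 14*c^2 - 55*c - 42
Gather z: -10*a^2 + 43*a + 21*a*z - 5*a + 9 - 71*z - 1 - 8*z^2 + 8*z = -10*a^2 + 38*a - 8*z^2 + z*(21*a - 63) + 8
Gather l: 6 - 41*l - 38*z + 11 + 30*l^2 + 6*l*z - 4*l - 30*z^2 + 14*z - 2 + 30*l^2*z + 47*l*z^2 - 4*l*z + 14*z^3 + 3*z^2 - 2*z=l^2*(30*z + 30) + l*(47*z^2 + 2*z - 45) + 14*z^3 - 27*z^2 - 26*z + 15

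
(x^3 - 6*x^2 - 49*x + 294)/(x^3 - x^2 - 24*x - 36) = (x^2 - 49)/(x^2 + 5*x + 6)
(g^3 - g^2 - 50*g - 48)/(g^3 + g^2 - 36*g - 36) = (g - 8)/(g - 6)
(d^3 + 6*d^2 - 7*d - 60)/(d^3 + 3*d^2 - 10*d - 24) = (d + 5)/(d + 2)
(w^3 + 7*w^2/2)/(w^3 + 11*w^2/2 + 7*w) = w/(w + 2)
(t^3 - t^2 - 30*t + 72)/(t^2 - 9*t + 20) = (t^2 + 3*t - 18)/(t - 5)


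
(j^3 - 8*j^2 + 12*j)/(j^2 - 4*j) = (j^2 - 8*j + 12)/(j - 4)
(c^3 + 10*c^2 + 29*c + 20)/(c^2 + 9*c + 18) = (c^3 + 10*c^2 + 29*c + 20)/(c^2 + 9*c + 18)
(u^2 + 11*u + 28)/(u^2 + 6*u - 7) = (u + 4)/(u - 1)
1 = 1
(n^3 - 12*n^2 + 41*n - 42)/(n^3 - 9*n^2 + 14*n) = (n - 3)/n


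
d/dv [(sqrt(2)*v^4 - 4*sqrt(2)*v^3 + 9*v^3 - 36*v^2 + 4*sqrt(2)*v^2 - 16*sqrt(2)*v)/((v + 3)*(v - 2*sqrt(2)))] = (2*sqrt(2)*v^5 - 3*v^4 + 5*sqrt(2)*v^4 - 60*sqrt(2)*v^3 + 38*v^3 - 62*sqrt(2)*v^2 + 20*v^2 - 96*v + 432*sqrt(2)*v + 192)/(v^4 - 4*sqrt(2)*v^3 + 6*v^3 - 24*sqrt(2)*v^2 + 17*v^2 - 36*sqrt(2)*v + 48*v + 72)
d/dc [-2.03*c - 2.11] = -2.03000000000000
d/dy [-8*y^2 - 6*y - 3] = -16*y - 6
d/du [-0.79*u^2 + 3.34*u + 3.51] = 3.34 - 1.58*u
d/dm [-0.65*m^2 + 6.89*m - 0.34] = 6.89 - 1.3*m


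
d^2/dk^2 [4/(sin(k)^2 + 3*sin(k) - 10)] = 4*(-4*sin(k)^4 - 9*sin(k)^3 - 43*sin(k)^2 - 12*sin(k) + 38)/(sin(k)^2 + 3*sin(k) - 10)^3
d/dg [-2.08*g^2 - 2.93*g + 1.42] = -4.16*g - 2.93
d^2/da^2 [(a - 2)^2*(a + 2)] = 6*a - 4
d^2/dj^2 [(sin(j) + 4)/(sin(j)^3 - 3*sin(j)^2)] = (-4*sin(j) - 27 + 129/sin(j) - 114/sin(j)^2 - 174/sin(j)^3 + 216/sin(j)^4)/(sin(j) - 3)^3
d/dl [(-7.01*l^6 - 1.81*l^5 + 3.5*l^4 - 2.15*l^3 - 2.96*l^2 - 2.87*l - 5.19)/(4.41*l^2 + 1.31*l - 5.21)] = (-123.6564*l^7 - 69.8618*l^6 + 240.5182*l^5 + 51.424*l^4 - 78.573*l^3 + 42.3836*l^2 + 76.619*l + 21.7516)/(19.4481*l^4 + 11.5542*l^3 - 44.2361*l^2 - 13.6502*l + 27.1441)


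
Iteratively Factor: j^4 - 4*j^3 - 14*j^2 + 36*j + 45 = (j + 3)*(j^3 - 7*j^2 + 7*j + 15) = (j - 5)*(j + 3)*(j^2 - 2*j - 3) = (j - 5)*(j + 1)*(j + 3)*(j - 3)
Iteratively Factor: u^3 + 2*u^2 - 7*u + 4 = (u - 1)*(u^2 + 3*u - 4) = (u - 1)*(u + 4)*(u - 1)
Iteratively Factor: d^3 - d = (d - 1)*(d^2 + d) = (d - 1)*(d + 1)*(d)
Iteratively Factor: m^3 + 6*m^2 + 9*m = (m + 3)*(m^2 + 3*m) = (m + 3)^2*(m)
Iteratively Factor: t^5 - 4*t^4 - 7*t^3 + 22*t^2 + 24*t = (t)*(t^4 - 4*t^3 - 7*t^2 + 22*t + 24) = t*(t + 2)*(t^3 - 6*t^2 + 5*t + 12) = t*(t - 3)*(t + 2)*(t^2 - 3*t - 4) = t*(t - 4)*(t - 3)*(t + 2)*(t + 1)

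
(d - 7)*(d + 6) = d^2 - d - 42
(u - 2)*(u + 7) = u^2 + 5*u - 14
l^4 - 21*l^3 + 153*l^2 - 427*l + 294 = (l - 7)^2*(l - 6)*(l - 1)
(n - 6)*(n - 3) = n^2 - 9*n + 18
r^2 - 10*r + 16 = (r - 8)*(r - 2)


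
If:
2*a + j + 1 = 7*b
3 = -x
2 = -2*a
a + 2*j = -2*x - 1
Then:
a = -1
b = 2/7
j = 3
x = -3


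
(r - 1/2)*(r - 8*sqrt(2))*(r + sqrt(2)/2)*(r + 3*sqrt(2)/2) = r^4 - 6*sqrt(2)*r^3 - r^3/2 - 61*r^2/2 + 3*sqrt(2)*r^2 - 12*sqrt(2)*r + 61*r/4 + 6*sqrt(2)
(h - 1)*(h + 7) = h^2 + 6*h - 7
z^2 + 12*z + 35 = (z + 5)*(z + 7)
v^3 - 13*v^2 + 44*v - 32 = (v - 8)*(v - 4)*(v - 1)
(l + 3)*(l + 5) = l^2 + 8*l + 15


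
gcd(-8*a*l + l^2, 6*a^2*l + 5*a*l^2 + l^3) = l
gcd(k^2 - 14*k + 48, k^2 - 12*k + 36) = k - 6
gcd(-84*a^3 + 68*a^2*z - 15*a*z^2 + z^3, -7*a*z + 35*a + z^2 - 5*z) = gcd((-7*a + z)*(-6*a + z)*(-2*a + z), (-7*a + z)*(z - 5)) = -7*a + z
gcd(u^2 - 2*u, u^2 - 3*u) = u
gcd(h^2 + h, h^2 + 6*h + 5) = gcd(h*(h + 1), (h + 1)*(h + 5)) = h + 1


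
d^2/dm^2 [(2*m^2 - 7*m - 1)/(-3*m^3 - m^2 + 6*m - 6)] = 2*(-18*m^6 + 189*m^5 + 9*m^4 + 397*m^3 - 771*m^2 - 198*m + 210)/(27*m^9 + 27*m^8 - 153*m^7 + 55*m^6 + 414*m^5 - 522*m^4 - 108*m^3 + 756*m^2 - 648*m + 216)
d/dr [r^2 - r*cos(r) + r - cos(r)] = r*sin(r) + 2*r - sqrt(2)*cos(r + pi/4) + 1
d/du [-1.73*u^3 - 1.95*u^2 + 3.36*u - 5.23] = -5.19*u^2 - 3.9*u + 3.36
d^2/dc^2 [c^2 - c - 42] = 2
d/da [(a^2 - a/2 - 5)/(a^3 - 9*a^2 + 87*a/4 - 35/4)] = 2*(-8*a^4 + 8*a^3 + 258*a^2 - 860*a + 905)/(16*a^6 - 288*a^5 + 1992*a^4 - 6544*a^3 + 10089*a^2 - 6090*a + 1225)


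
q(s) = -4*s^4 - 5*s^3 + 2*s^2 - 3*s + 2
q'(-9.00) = 10410.00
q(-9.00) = -22408.00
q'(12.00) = -29763.00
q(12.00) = -91330.00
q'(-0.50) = -6.75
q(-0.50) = 4.38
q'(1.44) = -76.12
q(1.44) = -30.30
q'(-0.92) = -6.92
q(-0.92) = 7.48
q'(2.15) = -222.75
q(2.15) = -130.37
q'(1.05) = -33.86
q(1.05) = -9.60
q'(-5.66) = 2394.97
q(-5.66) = -3115.46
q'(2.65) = -395.49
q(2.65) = -282.22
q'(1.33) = -61.86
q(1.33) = -22.73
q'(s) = -16*s^3 - 15*s^2 + 4*s - 3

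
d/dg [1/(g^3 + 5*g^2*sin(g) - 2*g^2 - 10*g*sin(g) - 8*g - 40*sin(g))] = (-5*g^2*cos(g) - 3*g^2 + 10*sqrt(2)*g*cos(g + pi/4) + 4*g + 10*sin(g) + 40*cos(g) + 8)/((g - 4)^2*(g + 2)^2*(g + 5*sin(g))^2)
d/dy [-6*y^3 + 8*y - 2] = 8 - 18*y^2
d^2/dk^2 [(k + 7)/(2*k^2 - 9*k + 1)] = 2*((k + 7)*(4*k - 9)^2 - (6*k + 5)*(2*k^2 - 9*k + 1))/(2*k^2 - 9*k + 1)^3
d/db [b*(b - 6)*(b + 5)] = 3*b^2 - 2*b - 30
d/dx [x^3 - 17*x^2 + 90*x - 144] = 3*x^2 - 34*x + 90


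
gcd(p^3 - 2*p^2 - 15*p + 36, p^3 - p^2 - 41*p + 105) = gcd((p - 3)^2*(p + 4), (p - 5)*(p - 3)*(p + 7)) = p - 3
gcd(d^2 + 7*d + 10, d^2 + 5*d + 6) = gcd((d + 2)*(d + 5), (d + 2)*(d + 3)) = d + 2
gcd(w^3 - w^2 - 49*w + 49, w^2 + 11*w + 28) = w + 7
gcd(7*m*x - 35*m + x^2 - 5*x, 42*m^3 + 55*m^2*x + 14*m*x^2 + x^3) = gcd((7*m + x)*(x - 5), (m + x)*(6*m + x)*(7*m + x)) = 7*m + x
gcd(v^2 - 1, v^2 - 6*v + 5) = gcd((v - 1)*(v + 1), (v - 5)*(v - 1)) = v - 1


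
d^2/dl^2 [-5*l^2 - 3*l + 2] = -10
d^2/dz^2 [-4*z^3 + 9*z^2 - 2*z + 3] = 18 - 24*z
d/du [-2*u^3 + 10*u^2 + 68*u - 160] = -6*u^2 + 20*u + 68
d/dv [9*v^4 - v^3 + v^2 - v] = 36*v^3 - 3*v^2 + 2*v - 1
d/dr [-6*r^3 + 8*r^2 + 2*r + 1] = -18*r^2 + 16*r + 2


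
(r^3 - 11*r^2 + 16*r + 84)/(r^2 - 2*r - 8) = (r^2 - 13*r + 42)/(r - 4)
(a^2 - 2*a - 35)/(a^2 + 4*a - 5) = (a - 7)/(a - 1)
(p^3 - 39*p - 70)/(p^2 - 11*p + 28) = (p^2 + 7*p + 10)/(p - 4)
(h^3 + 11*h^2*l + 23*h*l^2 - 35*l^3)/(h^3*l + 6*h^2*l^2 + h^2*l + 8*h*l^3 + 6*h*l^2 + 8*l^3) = (h^3 + 11*h^2*l + 23*h*l^2 - 35*l^3)/(l*(h^3 + 6*h^2*l + h^2 + 8*h*l^2 + 6*h*l + 8*l^2))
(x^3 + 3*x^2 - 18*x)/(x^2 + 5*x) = (x^2 + 3*x - 18)/(x + 5)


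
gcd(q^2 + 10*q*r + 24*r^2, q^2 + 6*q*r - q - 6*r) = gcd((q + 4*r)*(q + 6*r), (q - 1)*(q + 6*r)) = q + 6*r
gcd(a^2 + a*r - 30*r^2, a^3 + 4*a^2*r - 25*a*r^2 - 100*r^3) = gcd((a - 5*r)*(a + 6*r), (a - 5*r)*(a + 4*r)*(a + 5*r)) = -a + 5*r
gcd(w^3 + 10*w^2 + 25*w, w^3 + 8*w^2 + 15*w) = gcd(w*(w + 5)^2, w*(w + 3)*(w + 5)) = w^2 + 5*w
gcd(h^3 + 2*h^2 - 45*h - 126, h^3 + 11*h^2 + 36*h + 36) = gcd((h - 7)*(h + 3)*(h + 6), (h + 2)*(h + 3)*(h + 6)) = h^2 + 9*h + 18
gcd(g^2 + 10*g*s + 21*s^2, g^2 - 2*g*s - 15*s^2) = g + 3*s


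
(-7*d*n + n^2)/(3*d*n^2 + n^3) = (-7*d + n)/(n*(3*d + n))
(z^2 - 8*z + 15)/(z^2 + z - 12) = (z - 5)/(z + 4)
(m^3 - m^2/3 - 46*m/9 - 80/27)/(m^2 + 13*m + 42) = (27*m^3 - 9*m^2 - 138*m - 80)/(27*(m^2 + 13*m + 42))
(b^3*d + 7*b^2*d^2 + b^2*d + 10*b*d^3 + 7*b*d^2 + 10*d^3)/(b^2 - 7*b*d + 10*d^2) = d*(b^3 + 7*b^2*d + b^2 + 10*b*d^2 + 7*b*d + 10*d^2)/(b^2 - 7*b*d + 10*d^2)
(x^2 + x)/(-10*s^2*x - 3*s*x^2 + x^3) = (x + 1)/(-10*s^2 - 3*s*x + x^2)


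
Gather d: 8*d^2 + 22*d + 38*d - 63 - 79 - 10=8*d^2 + 60*d - 152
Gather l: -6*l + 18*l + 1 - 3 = 12*l - 2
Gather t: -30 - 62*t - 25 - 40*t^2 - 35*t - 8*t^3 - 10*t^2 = -8*t^3 - 50*t^2 - 97*t - 55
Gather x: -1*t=-t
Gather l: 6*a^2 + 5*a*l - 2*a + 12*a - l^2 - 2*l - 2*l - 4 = 6*a^2 + 10*a - l^2 + l*(5*a - 4) - 4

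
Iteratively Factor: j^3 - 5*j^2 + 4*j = (j - 1)*(j^2 - 4*j) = j*(j - 1)*(j - 4)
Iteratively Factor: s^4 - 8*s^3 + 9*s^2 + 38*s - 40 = (s - 5)*(s^3 - 3*s^2 - 6*s + 8) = (s - 5)*(s - 1)*(s^2 - 2*s - 8) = (s - 5)*(s - 4)*(s - 1)*(s + 2)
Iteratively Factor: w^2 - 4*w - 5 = (w + 1)*(w - 5)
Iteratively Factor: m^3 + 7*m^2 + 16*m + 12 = (m + 2)*(m^2 + 5*m + 6) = (m + 2)^2*(m + 3)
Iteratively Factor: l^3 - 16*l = (l + 4)*(l^2 - 4*l) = l*(l + 4)*(l - 4)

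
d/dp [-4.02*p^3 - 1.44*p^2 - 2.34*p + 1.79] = -12.06*p^2 - 2.88*p - 2.34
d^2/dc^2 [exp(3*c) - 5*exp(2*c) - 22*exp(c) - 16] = (9*exp(2*c) - 20*exp(c) - 22)*exp(c)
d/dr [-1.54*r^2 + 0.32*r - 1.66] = 0.32 - 3.08*r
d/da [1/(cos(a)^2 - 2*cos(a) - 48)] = 2*(cos(a) - 1)*sin(a)/(sin(a)^2 + 2*cos(a) + 47)^2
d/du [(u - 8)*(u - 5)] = 2*u - 13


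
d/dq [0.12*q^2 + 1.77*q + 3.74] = 0.24*q + 1.77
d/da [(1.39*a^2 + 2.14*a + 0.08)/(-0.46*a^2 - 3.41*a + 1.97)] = (-3.7555*a^2 + 5.5502*a + 4.4886)/(0.2116*a^4 + 3.1372*a^3 + 9.8157*a^2 - 13.4354*a + 3.8809)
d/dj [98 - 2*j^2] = -4*j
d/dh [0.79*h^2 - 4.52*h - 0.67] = 1.58*h - 4.52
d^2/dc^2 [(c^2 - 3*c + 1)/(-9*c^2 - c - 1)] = 8*(63*c^3 - 54*c^2 - 27*c + 1)/(729*c^6 + 243*c^5 + 270*c^4 + 55*c^3 + 30*c^2 + 3*c + 1)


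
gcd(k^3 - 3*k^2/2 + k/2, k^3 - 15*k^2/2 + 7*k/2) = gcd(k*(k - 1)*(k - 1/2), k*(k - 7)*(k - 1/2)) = k^2 - k/2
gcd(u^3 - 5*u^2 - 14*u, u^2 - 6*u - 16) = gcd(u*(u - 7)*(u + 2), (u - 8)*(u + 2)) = u + 2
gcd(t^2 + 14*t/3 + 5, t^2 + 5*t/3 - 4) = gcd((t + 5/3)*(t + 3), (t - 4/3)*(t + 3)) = t + 3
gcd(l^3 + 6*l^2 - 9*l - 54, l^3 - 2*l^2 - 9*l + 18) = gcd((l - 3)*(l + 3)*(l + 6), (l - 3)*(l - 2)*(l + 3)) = l^2 - 9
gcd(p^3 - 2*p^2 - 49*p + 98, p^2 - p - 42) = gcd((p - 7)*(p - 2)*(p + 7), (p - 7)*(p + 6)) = p - 7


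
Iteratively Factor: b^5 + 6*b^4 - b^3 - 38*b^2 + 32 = (b + 4)*(b^4 + 2*b^3 - 9*b^2 - 2*b + 8) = (b - 1)*(b + 4)*(b^3 + 3*b^2 - 6*b - 8) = (b - 1)*(b + 4)^2*(b^2 - b - 2) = (b - 2)*(b - 1)*(b + 4)^2*(b + 1)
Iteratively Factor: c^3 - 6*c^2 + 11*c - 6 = (c - 3)*(c^2 - 3*c + 2) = (c - 3)*(c - 2)*(c - 1)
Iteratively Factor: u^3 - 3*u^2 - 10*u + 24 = (u + 3)*(u^2 - 6*u + 8) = (u - 2)*(u + 3)*(u - 4)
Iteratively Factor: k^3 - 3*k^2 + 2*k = (k - 2)*(k^2 - k) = k*(k - 2)*(k - 1)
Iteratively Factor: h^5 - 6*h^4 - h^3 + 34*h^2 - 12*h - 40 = (h + 1)*(h^4 - 7*h^3 + 6*h^2 + 28*h - 40) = (h + 1)*(h + 2)*(h^3 - 9*h^2 + 24*h - 20) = (h - 2)*(h + 1)*(h + 2)*(h^2 - 7*h + 10) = (h - 5)*(h - 2)*(h + 1)*(h + 2)*(h - 2)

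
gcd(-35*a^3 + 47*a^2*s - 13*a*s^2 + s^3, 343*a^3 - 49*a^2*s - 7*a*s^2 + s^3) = -7*a + s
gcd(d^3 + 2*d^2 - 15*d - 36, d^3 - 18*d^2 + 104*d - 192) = d - 4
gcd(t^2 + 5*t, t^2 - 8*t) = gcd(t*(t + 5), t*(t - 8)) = t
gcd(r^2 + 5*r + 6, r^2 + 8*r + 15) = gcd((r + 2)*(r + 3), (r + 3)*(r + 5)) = r + 3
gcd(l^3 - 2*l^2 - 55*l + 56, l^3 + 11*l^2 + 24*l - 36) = l - 1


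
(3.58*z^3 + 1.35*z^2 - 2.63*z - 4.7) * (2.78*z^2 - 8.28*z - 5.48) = 9.9524*z^5 - 25.8894*z^4 - 38.1078*z^3 + 1.3124*z^2 + 53.3284*z + 25.756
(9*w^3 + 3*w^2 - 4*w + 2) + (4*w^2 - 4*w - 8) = 9*w^3 + 7*w^2 - 8*w - 6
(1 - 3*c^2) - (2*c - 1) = -3*c^2 - 2*c + 2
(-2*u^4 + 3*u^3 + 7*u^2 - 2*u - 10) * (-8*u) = 16*u^5 - 24*u^4 - 56*u^3 + 16*u^2 + 80*u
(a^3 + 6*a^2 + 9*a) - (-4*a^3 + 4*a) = 5*a^3 + 6*a^2 + 5*a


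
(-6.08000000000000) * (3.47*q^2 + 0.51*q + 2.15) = -21.0976*q^2 - 3.1008*q - 13.072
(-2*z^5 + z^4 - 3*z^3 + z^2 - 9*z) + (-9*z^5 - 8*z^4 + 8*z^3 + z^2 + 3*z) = -11*z^5 - 7*z^4 + 5*z^3 + 2*z^2 - 6*z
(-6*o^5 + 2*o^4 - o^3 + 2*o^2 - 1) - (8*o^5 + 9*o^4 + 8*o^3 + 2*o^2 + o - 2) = -14*o^5 - 7*o^4 - 9*o^3 - o + 1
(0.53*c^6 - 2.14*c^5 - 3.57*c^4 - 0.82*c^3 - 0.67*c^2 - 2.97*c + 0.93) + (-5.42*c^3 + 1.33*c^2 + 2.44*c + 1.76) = 0.53*c^6 - 2.14*c^5 - 3.57*c^4 - 6.24*c^3 + 0.66*c^2 - 0.53*c + 2.69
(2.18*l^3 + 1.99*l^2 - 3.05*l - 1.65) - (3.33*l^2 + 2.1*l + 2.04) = 2.18*l^3 - 1.34*l^2 - 5.15*l - 3.69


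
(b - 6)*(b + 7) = b^2 + b - 42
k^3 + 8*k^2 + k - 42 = (k - 2)*(k + 3)*(k + 7)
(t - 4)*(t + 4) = t^2 - 16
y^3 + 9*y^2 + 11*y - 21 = (y - 1)*(y + 3)*(y + 7)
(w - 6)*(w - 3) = w^2 - 9*w + 18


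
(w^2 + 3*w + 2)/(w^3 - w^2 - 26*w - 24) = (w + 2)/(w^2 - 2*w - 24)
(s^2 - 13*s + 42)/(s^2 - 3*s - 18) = (s - 7)/(s + 3)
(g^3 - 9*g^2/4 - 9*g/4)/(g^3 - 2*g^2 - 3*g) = (g + 3/4)/(g + 1)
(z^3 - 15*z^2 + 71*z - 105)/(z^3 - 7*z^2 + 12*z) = (z^2 - 12*z + 35)/(z*(z - 4))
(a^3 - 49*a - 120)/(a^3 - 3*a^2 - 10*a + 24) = (a^2 - 3*a - 40)/(a^2 - 6*a + 8)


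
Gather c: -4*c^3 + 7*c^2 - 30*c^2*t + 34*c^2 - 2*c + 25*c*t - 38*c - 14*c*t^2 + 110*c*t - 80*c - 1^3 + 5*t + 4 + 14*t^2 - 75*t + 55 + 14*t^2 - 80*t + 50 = -4*c^3 + c^2*(41 - 30*t) + c*(-14*t^2 + 135*t - 120) + 28*t^2 - 150*t + 108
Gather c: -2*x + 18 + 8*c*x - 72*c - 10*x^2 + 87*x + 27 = c*(8*x - 72) - 10*x^2 + 85*x + 45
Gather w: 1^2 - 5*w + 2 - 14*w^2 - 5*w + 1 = -14*w^2 - 10*w + 4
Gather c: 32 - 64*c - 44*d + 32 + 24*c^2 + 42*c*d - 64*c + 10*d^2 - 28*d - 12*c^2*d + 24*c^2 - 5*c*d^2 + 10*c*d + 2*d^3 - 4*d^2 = c^2*(48 - 12*d) + c*(-5*d^2 + 52*d - 128) + 2*d^3 + 6*d^2 - 72*d + 64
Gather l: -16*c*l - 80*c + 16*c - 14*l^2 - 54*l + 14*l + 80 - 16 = -64*c - 14*l^2 + l*(-16*c - 40) + 64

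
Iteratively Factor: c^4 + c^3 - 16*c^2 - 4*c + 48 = (c - 3)*(c^3 + 4*c^2 - 4*c - 16) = (c - 3)*(c + 4)*(c^2 - 4) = (c - 3)*(c + 2)*(c + 4)*(c - 2)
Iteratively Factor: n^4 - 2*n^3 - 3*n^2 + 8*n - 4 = (n - 2)*(n^3 - 3*n + 2) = (n - 2)*(n - 1)*(n^2 + n - 2) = (n - 2)*(n - 1)*(n + 2)*(n - 1)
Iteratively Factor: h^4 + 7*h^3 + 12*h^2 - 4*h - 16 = (h + 2)*(h^3 + 5*h^2 + 2*h - 8) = (h + 2)^2*(h^2 + 3*h - 4) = (h - 1)*(h + 2)^2*(h + 4)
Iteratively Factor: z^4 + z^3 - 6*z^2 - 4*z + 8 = (z + 2)*(z^3 - z^2 - 4*z + 4) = (z - 1)*(z + 2)*(z^2 - 4) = (z - 1)*(z + 2)^2*(z - 2)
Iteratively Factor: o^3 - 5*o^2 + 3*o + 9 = (o + 1)*(o^2 - 6*o + 9) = (o - 3)*(o + 1)*(o - 3)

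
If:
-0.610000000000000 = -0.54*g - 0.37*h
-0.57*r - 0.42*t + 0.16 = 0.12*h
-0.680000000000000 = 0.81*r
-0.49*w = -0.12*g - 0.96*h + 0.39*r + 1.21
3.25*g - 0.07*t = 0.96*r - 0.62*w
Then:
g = -1.01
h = 3.12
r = -0.84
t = 0.63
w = 4.07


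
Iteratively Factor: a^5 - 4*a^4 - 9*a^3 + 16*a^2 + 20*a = (a + 2)*(a^4 - 6*a^3 + 3*a^2 + 10*a) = (a - 5)*(a + 2)*(a^3 - a^2 - 2*a) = a*(a - 5)*(a + 2)*(a^2 - a - 2) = a*(a - 5)*(a - 2)*(a + 2)*(a + 1)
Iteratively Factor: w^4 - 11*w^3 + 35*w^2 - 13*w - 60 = (w - 3)*(w^3 - 8*w^2 + 11*w + 20) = (w - 3)*(w + 1)*(w^2 - 9*w + 20) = (w - 5)*(w - 3)*(w + 1)*(w - 4)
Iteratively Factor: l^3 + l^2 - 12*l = (l)*(l^2 + l - 12) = l*(l - 3)*(l + 4)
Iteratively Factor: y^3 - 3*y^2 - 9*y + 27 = (y + 3)*(y^2 - 6*y + 9) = (y - 3)*(y + 3)*(y - 3)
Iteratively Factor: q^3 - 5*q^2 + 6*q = (q - 2)*(q^2 - 3*q) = (q - 3)*(q - 2)*(q)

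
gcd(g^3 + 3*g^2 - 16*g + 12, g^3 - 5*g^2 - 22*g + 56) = g - 2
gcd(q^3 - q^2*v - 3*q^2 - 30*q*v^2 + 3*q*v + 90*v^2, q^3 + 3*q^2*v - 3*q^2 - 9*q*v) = q - 3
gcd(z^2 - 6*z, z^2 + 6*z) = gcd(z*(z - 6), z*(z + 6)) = z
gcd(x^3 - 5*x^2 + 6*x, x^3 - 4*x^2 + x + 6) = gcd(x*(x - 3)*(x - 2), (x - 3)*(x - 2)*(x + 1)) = x^2 - 5*x + 6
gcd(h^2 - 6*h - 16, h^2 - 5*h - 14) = h + 2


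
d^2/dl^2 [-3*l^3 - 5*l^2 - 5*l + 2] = -18*l - 10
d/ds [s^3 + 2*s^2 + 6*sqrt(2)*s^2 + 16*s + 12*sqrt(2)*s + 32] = 3*s^2 + 4*s + 12*sqrt(2)*s + 16 + 12*sqrt(2)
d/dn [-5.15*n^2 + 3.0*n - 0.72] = 3.0 - 10.3*n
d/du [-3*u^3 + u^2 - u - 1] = -9*u^2 + 2*u - 1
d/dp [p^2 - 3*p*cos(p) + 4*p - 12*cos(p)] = 3*p*sin(p) + 2*p + 12*sin(p) - 3*cos(p) + 4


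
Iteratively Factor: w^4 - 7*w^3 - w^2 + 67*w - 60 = (w - 5)*(w^3 - 2*w^2 - 11*w + 12) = (w - 5)*(w - 1)*(w^2 - w - 12) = (w - 5)*(w - 1)*(w + 3)*(w - 4)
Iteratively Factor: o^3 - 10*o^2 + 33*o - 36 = (o - 3)*(o^2 - 7*o + 12) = (o - 3)^2*(o - 4)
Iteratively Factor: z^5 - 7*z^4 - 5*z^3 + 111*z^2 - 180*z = (z + 4)*(z^4 - 11*z^3 + 39*z^2 - 45*z) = (z - 3)*(z + 4)*(z^3 - 8*z^2 + 15*z) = z*(z - 3)*(z + 4)*(z^2 - 8*z + 15) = z*(z - 3)^2*(z + 4)*(z - 5)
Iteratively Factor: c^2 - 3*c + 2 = (c - 2)*(c - 1)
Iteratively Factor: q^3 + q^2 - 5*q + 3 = (q + 3)*(q^2 - 2*q + 1) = (q - 1)*(q + 3)*(q - 1)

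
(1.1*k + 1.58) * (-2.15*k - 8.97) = -2.365*k^2 - 13.264*k - 14.1726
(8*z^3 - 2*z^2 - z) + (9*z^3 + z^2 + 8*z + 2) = 17*z^3 - z^2 + 7*z + 2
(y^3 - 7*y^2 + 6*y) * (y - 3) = y^4 - 10*y^3 + 27*y^2 - 18*y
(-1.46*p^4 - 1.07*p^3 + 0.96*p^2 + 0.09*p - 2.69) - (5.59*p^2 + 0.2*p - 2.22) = -1.46*p^4 - 1.07*p^3 - 4.63*p^2 - 0.11*p - 0.47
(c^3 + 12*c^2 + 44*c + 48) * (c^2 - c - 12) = c^5 + 11*c^4 + 20*c^3 - 140*c^2 - 576*c - 576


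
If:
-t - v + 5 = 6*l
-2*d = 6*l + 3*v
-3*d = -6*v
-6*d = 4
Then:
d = -2/3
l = 7/18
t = 3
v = -1/3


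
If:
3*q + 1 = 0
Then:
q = -1/3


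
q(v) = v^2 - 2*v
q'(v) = 2*v - 2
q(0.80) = -0.96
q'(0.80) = -0.40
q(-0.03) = 0.06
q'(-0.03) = -2.06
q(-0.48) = 1.19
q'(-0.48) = -2.96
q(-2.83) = 13.67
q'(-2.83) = -7.66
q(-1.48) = 5.15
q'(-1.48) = -4.96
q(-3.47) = 18.98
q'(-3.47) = -8.94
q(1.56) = -0.69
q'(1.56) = 1.12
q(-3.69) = 21.00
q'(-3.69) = -9.38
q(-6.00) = 48.00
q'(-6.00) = -14.00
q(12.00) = 120.00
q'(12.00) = 22.00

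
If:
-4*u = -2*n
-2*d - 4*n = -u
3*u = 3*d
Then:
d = 0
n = 0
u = 0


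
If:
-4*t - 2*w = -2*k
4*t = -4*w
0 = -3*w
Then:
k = 0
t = 0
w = 0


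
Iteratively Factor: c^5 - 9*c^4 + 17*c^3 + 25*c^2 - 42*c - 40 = (c + 1)*(c^4 - 10*c^3 + 27*c^2 - 2*c - 40) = (c - 4)*(c + 1)*(c^3 - 6*c^2 + 3*c + 10) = (c - 4)*(c - 2)*(c + 1)*(c^2 - 4*c - 5) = (c - 5)*(c - 4)*(c - 2)*(c + 1)*(c + 1)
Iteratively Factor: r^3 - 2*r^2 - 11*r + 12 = (r + 3)*(r^2 - 5*r + 4) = (r - 1)*(r + 3)*(r - 4)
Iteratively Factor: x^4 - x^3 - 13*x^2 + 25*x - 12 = (x - 1)*(x^3 - 13*x + 12) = (x - 3)*(x - 1)*(x^2 + 3*x - 4) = (x - 3)*(x - 1)^2*(x + 4)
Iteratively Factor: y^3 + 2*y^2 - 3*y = (y - 1)*(y^2 + 3*y) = (y - 1)*(y + 3)*(y)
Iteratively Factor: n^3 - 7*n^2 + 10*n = (n)*(n^2 - 7*n + 10) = n*(n - 5)*(n - 2)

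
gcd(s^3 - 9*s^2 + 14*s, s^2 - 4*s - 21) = s - 7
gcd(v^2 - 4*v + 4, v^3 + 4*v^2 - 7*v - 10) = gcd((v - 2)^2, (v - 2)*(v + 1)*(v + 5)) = v - 2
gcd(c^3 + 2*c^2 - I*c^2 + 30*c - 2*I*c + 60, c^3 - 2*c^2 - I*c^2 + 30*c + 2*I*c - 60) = c^2 - I*c + 30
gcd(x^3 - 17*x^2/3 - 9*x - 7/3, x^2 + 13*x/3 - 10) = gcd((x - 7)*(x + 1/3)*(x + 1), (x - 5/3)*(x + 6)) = 1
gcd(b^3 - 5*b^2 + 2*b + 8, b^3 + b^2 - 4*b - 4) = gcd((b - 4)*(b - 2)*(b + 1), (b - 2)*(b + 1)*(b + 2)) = b^2 - b - 2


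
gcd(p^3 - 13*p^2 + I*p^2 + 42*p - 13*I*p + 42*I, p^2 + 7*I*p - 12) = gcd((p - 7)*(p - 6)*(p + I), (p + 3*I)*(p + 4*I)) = 1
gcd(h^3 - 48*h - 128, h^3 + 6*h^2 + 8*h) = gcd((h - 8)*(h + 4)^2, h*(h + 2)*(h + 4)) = h + 4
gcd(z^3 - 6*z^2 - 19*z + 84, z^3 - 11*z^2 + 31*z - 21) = z^2 - 10*z + 21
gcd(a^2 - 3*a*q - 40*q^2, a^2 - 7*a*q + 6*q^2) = 1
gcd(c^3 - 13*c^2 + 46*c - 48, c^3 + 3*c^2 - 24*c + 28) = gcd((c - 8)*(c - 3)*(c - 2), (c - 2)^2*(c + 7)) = c - 2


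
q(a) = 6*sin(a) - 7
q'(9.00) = -5.47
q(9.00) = -4.53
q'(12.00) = 5.06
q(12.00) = -10.22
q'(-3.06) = -5.98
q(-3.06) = -7.49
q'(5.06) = 2.04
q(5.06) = -12.64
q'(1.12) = 2.61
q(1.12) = -1.60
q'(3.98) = -4.01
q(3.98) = -11.46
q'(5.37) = 3.67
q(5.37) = -11.75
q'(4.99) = 1.64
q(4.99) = -12.77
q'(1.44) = 0.78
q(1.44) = -1.05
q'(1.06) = 2.93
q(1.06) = -1.77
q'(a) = 6*cos(a)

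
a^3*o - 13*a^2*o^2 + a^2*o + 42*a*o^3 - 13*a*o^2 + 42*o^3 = (a - 7*o)*(a - 6*o)*(a*o + o)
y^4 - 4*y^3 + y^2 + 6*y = y*(y - 3)*(y - 2)*(y + 1)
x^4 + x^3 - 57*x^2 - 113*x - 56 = (x - 8)*(x + 1)^2*(x + 7)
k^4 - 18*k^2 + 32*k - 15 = (k - 3)*(k - 1)^2*(k + 5)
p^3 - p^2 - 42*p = p*(p - 7)*(p + 6)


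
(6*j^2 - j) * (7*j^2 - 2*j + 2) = 42*j^4 - 19*j^3 + 14*j^2 - 2*j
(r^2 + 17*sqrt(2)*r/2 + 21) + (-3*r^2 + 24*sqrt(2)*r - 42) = -2*r^2 + 65*sqrt(2)*r/2 - 21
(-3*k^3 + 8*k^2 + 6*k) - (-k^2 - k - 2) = -3*k^3 + 9*k^2 + 7*k + 2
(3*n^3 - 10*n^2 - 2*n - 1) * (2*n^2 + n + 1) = 6*n^5 - 17*n^4 - 11*n^3 - 14*n^2 - 3*n - 1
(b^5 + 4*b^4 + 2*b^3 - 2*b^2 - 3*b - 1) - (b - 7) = b^5 + 4*b^4 + 2*b^3 - 2*b^2 - 4*b + 6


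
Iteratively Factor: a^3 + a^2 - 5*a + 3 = (a + 3)*(a^2 - 2*a + 1) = (a - 1)*(a + 3)*(a - 1)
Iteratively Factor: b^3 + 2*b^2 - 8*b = (b)*(b^2 + 2*b - 8) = b*(b + 4)*(b - 2)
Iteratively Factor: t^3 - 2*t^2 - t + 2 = (t + 1)*(t^2 - 3*t + 2) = (t - 2)*(t + 1)*(t - 1)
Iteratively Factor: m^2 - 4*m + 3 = (m - 1)*(m - 3)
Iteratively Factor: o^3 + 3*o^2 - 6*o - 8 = (o - 2)*(o^2 + 5*o + 4) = (o - 2)*(o + 1)*(o + 4)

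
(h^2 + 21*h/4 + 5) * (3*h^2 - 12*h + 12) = 3*h^4 + 15*h^3/4 - 36*h^2 + 3*h + 60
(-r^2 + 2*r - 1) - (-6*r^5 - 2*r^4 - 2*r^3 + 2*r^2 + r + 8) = 6*r^5 + 2*r^4 + 2*r^3 - 3*r^2 + r - 9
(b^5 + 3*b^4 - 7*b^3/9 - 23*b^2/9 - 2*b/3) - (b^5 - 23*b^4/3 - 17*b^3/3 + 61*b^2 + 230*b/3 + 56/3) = 32*b^4/3 + 44*b^3/9 - 572*b^2/9 - 232*b/3 - 56/3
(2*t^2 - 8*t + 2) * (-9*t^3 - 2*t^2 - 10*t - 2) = -18*t^5 + 68*t^4 - 22*t^3 + 72*t^2 - 4*t - 4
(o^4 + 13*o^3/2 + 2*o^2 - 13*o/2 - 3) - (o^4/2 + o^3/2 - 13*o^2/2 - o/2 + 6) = o^4/2 + 6*o^3 + 17*o^2/2 - 6*o - 9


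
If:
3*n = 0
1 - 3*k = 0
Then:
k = 1/3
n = 0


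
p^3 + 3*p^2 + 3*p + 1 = (p + 1)^3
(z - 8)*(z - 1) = z^2 - 9*z + 8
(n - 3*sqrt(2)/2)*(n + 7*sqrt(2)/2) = n^2 + 2*sqrt(2)*n - 21/2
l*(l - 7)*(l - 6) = l^3 - 13*l^2 + 42*l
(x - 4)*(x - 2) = x^2 - 6*x + 8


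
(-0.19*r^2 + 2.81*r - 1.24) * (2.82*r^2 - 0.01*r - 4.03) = -0.5358*r^4 + 7.9261*r^3 - 2.7592*r^2 - 11.3119*r + 4.9972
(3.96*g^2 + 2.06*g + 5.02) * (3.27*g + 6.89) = 12.9492*g^3 + 34.0206*g^2 + 30.6088*g + 34.5878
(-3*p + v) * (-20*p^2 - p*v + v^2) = 60*p^3 - 17*p^2*v - 4*p*v^2 + v^3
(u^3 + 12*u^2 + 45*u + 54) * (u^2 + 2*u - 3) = u^5 + 14*u^4 + 66*u^3 + 108*u^2 - 27*u - 162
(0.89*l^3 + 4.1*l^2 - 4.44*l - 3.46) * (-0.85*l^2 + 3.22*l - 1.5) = -0.7565*l^5 - 0.619199999999999*l^4 + 15.641*l^3 - 17.5058*l^2 - 4.4812*l + 5.19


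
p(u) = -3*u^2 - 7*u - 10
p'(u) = -6*u - 7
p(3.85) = -81.42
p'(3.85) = -30.10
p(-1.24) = -5.93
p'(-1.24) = 0.44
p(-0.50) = -7.25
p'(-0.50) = -4.00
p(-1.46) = -6.17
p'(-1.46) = 1.76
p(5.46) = -137.65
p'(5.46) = -39.76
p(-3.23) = -18.69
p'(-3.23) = 12.38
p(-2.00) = -8.00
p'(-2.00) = 5.00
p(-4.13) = -32.26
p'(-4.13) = 17.78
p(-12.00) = -358.00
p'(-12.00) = 65.00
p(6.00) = -160.00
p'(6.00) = -43.00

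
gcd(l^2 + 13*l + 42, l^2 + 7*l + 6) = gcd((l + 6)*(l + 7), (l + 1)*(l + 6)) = l + 6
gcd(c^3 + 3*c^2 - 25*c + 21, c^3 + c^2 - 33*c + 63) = c^2 + 4*c - 21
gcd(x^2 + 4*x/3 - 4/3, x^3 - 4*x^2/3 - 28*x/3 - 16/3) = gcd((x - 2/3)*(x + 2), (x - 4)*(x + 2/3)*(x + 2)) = x + 2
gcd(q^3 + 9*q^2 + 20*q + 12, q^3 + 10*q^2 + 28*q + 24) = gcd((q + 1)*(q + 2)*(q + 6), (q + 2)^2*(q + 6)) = q^2 + 8*q + 12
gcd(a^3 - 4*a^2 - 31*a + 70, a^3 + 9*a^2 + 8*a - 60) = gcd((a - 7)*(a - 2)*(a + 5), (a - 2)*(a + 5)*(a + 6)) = a^2 + 3*a - 10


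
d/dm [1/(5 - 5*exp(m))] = 1/(20*sinh(m/2)^2)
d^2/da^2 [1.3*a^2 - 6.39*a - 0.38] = 2.60000000000000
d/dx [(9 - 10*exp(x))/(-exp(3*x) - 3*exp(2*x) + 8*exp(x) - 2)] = (-20*exp(3*x) - 3*exp(2*x) + 54*exp(x) - 52)*exp(x)/(exp(6*x) + 6*exp(5*x) - 7*exp(4*x) - 44*exp(3*x) + 76*exp(2*x) - 32*exp(x) + 4)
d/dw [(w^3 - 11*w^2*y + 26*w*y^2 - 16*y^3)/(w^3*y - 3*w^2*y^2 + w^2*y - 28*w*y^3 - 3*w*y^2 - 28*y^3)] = ((-3*w^2 + 22*w*y - 26*y^2)*(-w^3 + 3*w^2*y - w^2 + 28*w*y^2 + 3*w*y + 28*y^2) + (w^3 - 11*w^2*y + 26*w*y^2 - 16*y^3)*(-3*w^2 + 6*w*y - 2*w + 28*y^2 + 3*y))/(y*(-w^3 + 3*w^2*y - w^2 + 28*w*y^2 + 3*w*y + 28*y^2)^2)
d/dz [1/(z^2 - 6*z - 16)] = 2*(3 - z)/(-z^2 + 6*z + 16)^2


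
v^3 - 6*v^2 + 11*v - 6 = (v - 3)*(v - 2)*(v - 1)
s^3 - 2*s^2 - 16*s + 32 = (s - 4)*(s - 2)*(s + 4)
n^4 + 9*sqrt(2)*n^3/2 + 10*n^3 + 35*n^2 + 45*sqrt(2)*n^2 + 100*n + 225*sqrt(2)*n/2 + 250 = (n + 5)^2*(n + 2*sqrt(2))*(n + 5*sqrt(2)/2)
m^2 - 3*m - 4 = (m - 4)*(m + 1)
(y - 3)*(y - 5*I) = y^2 - 3*y - 5*I*y + 15*I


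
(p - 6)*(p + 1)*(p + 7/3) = p^3 - 8*p^2/3 - 53*p/3 - 14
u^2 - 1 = (u - 1)*(u + 1)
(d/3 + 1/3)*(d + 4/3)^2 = d^3/3 + 11*d^2/9 + 40*d/27 + 16/27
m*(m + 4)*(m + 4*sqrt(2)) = m^3 + 4*m^2 + 4*sqrt(2)*m^2 + 16*sqrt(2)*m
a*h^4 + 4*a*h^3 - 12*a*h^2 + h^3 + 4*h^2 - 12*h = h*(h - 2)*(h + 6)*(a*h + 1)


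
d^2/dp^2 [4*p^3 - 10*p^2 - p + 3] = 24*p - 20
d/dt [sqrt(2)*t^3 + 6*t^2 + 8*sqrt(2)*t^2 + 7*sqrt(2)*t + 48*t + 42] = 3*sqrt(2)*t^2 + 12*t + 16*sqrt(2)*t + 7*sqrt(2) + 48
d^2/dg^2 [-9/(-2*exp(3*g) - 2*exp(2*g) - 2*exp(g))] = 9*(-(exp(2*g) + exp(g) + 1)*(9*exp(2*g) + 4*exp(g) + 1) + 2*(3*exp(2*g) + 2*exp(g) + 1)^2)*exp(-g)/(2*(exp(2*g) + exp(g) + 1)^3)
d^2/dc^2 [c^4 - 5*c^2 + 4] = 12*c^2 - 10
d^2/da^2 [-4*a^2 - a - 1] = -8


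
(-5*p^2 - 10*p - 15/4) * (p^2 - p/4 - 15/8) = -5*p^4 - 35*p^3/4 + 65*p^2/8 + 315*p/16 + 225/32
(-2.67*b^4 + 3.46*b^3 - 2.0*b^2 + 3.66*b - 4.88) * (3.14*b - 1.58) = -8.3838*b^5 + 15.083*b^4 - 11.7468*b^3 + 14.6524*b^2 - 21.106*b + 7.7104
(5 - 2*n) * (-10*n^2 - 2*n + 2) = 20*n^3 - 46*n^2 - 14*n + 10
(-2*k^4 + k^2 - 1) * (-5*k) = 10*k^5 - 5*k^3 + 5*k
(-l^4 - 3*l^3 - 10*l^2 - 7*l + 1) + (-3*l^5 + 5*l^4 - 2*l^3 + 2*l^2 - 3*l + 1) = -3*l^5 + 4*l^4 - 5*l^3 - 8*l^2 - 10*l + 2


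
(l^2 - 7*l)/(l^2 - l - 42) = l/(l + 6)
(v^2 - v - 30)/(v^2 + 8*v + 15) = (v - 6)/(v + 3)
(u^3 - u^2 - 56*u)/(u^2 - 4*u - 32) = u*(u + 7)/(u + 4)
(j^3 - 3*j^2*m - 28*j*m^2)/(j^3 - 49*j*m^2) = (j + 4*m)/(j + 7*m)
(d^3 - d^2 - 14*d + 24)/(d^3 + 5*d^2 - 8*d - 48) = (d - 2)/(d + 4)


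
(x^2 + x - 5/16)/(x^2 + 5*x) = (x^2 + x - 5/16)/(x*(x + 5))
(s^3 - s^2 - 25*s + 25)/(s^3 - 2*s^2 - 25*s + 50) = (s - 1)/(s - 2)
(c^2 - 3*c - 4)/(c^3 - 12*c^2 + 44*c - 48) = (c + 1)/(c^2 - 8*c + 12)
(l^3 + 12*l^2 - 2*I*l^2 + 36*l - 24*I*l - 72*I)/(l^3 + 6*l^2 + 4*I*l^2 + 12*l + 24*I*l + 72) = (l + 6)/(l + 6*I)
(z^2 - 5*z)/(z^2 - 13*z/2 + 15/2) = 2*z/(2*z - 3)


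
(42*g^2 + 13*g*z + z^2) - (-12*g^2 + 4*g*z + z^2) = 54*g^2 + 9*g*z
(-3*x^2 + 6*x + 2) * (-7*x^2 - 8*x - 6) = 21*x^4 - 18*x^3 - 44*x^2 - 52*x - 12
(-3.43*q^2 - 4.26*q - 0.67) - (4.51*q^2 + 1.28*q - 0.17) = -7.94*q^2 - 5.54*q - 0.5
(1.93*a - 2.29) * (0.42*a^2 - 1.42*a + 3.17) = 0.8106*a^3 - 3.7024*a^2 + 9.3699*a - 7.2593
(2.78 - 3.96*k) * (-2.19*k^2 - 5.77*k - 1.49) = 8.6724*k^3 + 16.761*k^2 - 10.1402*k - 4.1422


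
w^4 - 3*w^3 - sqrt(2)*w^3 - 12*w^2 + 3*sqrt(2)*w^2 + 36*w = w*(w - 3)*(w - 3*sqrt(2))*(w + 2*sqrt(2))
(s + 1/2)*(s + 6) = s^2 + 13*s/2 + 3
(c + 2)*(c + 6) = c^2 + 8*c + 12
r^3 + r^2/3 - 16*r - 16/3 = (r - 4)*(r + 1/3)*(r + 4)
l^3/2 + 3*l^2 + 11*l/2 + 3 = (l/2 + 1)*(l + 1)*(l + 3)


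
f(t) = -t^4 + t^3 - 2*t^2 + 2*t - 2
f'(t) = -4*t^3 + 3*t^2 - 4*t + 2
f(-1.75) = -26.36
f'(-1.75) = 39.62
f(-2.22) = -51.53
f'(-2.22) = 69.43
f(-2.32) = -58.86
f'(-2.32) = 77.38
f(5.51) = -806.15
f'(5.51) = -598.10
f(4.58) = -378.73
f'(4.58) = -337.68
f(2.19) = -19.71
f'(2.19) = -34.39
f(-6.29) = -1907.88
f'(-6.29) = 1141.29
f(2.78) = -50.14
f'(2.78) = -71.87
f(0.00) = -2.00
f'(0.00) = 2.00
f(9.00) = -5978.00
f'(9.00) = -2707.00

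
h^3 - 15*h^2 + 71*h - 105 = (h - 7)*(h - 5)*(h - 3)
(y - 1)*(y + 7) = y^2 + 6*y - 7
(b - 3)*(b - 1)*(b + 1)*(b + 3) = b^4 - 10*b^2 + 9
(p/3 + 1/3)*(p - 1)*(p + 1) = p^3/3 + p^2/3 - p/3 - 1/3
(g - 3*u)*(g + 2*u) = g^2 - g*u - 6*u^2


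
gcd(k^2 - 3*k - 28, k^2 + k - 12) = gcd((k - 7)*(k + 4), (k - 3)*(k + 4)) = k + 4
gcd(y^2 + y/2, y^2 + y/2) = y^2 + y/2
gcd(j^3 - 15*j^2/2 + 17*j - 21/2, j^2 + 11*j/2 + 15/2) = 1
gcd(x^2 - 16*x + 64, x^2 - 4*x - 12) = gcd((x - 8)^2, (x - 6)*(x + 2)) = 1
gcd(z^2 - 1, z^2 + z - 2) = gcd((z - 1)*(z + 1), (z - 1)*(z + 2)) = z - 1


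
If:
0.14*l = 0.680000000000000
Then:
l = 4.86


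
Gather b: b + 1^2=b + 1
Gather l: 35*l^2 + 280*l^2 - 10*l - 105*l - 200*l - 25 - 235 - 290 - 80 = 315*l^2 - 315*l - 630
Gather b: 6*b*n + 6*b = b*(6*n + 6)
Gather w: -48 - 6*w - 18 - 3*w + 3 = -9*w - 63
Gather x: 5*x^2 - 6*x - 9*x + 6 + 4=5*x^2 - 15*x + 10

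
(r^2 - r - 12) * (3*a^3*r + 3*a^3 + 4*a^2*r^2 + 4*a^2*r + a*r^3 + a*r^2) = 3*a^3*r^3 - 39*a^3*r - 36*a^3 + 4*a^2*r^4 - 52*a^2*r^2 - 48*a^2*r + a*r^5 - 13*a*r^3 - 12*a*r^2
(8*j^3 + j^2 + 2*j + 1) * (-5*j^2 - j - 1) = -40*j^5 - 13*j^4 - 19*j^3 - 8*j^2 - 3*j - 1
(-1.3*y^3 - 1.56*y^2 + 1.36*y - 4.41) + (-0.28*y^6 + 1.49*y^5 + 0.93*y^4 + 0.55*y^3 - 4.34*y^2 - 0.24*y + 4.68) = -0.28*y^6 + 1.49*y^5 + 0.93*y^4 - 0.75*y^3 - 5.9*y^2 + 1.12*y + 0.27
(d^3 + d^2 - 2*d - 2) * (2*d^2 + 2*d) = 2*d^5 + 4*d^4 - 2*d^3 - 8*d^2 - 4*d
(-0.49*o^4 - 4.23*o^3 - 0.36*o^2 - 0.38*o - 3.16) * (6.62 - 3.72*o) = 1.8228*o^5 + 12.4918*o^4 - 26.6634*o^3 - 0.9696*o^2 + 9.2396*o - 20.9192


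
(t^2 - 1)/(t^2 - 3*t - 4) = (t - 1)/(t - 4)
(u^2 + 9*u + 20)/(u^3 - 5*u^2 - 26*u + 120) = (u + 4)/(u^2 - 10*u + 24)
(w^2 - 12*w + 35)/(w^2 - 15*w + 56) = (w - 5)/(w - 8)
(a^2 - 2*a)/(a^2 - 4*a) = (a - 2)/(a - 4)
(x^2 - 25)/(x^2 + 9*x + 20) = (x - 5)/(x + 4)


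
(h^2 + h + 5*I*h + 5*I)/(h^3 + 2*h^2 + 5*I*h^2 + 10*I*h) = (h + 1)/(h*(h + 2))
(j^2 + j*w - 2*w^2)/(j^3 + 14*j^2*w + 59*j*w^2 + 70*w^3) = (j - w)/(j^2 + 12*j*w + 35*w^2)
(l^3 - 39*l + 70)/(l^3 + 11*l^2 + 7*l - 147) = (l^2 - 7*l + 10)/(l^2 + 4*l - 21)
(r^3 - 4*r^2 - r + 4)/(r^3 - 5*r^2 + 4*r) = (r + 1)/r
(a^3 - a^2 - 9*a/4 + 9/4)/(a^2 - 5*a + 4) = (a^2 - 9/4)/(a - 4)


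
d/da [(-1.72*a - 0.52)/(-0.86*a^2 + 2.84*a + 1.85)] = (1.4792*a^2 - 4.8848*a - (1.72*a - 2.84)*(1.72*a + 0.52) - 3.182)/(-0.86*a^2 + 2.84*a + 1.85)^2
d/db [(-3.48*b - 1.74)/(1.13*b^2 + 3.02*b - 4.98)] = (3.9324*b^2 + 3.9324*b + 22.5852)/(1.2769*b^4 + 6.8252*b^3 - 2.1344*b^2 - 30.0792*b + 24.8004)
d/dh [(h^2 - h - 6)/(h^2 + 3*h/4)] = 4*(7*h^2 + 48*h + 18)/(h^2*(16*h^2 + 24*h + 9))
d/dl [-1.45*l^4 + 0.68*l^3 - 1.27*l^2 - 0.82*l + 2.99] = -5.8*l^3 + 2.04*l^2 - 2.54*l - 0.82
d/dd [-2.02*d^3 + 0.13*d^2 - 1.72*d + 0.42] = -6.06*d^2 + 0.26*d - 1.72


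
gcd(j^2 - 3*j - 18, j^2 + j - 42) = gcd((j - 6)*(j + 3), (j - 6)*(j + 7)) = j - 6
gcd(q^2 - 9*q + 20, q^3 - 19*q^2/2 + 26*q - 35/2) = q - 5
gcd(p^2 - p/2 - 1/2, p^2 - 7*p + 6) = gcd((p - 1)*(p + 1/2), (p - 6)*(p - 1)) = p - 1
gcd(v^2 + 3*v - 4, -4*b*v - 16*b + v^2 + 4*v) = v + 4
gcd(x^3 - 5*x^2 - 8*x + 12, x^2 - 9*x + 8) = x - 1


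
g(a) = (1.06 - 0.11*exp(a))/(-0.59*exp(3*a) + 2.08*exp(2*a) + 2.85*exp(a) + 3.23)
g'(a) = (1.06 - 0.11*exp(a))*(1.77*exp(3*a) - 4.16*exp(2*a) - 2.85*exp(a))/(-0.59*exp(3*a) + 2.08*exp(2*a) + 2.85*exp(a) + 3.23)^2 - 0.11*exp(a)/(-0.59*exp(3*a) + 2.08*exp(2*a) + 2.85*exp(a) + 3.23)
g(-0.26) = 0.15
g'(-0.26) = -0.11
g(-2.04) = 0.29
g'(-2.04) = -0.04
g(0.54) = 0.08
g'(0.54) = -0.07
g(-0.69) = 0.20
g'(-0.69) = -0.10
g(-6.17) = 0.33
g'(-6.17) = -0.00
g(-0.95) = 0.22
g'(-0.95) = -0.09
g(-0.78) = 0.21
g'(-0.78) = -0.09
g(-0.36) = 0.16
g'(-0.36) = -0.10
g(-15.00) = 0.33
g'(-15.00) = 0.00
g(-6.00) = 0.33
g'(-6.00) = 0.00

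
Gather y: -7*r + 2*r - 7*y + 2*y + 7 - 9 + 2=-5*r - 5*y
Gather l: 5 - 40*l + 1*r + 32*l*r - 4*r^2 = l*(32*r - 40) - 4*r^2 + r + 5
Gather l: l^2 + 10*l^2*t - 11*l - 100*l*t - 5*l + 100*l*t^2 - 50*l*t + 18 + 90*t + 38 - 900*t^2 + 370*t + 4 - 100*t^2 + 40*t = l^2*(10*t + 1) + l*(100*t^2 - 150*t - 16) - 1000*t^2 + 500*t + 60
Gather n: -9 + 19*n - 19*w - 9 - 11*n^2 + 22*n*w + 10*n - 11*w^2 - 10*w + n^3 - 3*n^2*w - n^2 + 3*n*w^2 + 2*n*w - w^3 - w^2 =n^3 + n^2*(-3*w - 12) + n*(3*w^2 + 24*w + 29) - w^3 - 12*w^2 - 29*w - 18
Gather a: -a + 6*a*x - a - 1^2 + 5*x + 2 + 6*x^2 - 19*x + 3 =a*(6*x - 2) + 6*x^2 - 14*x + 4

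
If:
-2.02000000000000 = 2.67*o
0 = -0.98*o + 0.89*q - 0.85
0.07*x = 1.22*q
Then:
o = -0.76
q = 0.12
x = 2.13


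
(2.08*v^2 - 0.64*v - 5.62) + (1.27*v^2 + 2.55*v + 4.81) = 3.35*v^2 + 1.91*v - 0.81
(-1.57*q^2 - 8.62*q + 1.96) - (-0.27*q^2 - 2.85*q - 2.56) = -1.3*q^2 - 5.77*q + 4.52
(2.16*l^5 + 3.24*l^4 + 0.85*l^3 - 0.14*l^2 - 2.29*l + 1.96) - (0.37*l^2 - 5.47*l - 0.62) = 2.16*l^5 + 3.24*l^4 + 0.85*l^3 - 0.51*l^2 + 3.18*l + 2.58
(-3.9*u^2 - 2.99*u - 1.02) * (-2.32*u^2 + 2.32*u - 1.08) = 9.048*u^4 - 2.1112*u^3 - 0.3584*u^2 + 0.8628*u + 1.1016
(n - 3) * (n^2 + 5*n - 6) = n^3 + 2*n^2 - 21*n + 18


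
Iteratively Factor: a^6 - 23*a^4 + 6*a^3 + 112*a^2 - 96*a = (a - 1)*(a^5 + a^4 - 22*a^3 - 16*a^2 + 96*a) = (a - 4)*(a - 1)*(a^4 + 5*a^3 - 2*a^2 - 24*a) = (a - 4)*(a - 1)*(a + 4)*(a^3 + a^2 - 6*a) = (a - 4)*(a - 1)*(a + 3)*(a + 4)*(a^2 - 2*a) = (a - 4)*(a - 2)*(a - 1)*(a + 3)*(a + 4)*(a)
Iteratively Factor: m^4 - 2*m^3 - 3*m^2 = (m + 1)*(m^3 - 3*m^2) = (m - 3)*(m + 1)*(m^2) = m*(m - 3)*(m + 1)*(m)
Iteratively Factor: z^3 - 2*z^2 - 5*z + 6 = (z - 3)*(z^2 + z - 2) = (z - 3)*(z - 1)*(z + 2)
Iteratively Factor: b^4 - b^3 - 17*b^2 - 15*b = (b - 5)*(b^3 + 4*b^2 + 3*b) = (b - 5)*(b + 3)*(b^2 + b) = b*(b - 5)*(b + 3)*(b + 1)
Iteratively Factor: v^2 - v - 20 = (v - 5)*(v + 4)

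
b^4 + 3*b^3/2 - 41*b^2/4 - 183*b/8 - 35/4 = (b - 7/2)*(b + 1/2)*(b + 2)*(b + 5/2)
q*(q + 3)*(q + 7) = q^3 + 10*q^2 + 21*q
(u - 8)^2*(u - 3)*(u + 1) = u^4 - 18*u^3 + 93*u^2 - 80*u - 192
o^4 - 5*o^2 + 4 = (o - 2)*(o - 1)*(o + 1)*(o + 2)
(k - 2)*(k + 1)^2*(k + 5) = k^4 + 5*k^3 - 3*k^2 - 17*k - 10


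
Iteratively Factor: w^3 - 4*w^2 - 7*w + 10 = (w + 2)*(w^2 - 6*w + 5) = (w - 1)*(w + 2)*(w - 5)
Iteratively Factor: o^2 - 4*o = (o)*(o - 4)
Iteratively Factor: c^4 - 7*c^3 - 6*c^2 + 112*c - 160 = (c - 2)*(c^3 - 5*c^2 - 16*c + 80) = (c - 5)*(c - 2)*(c^2 - 16) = (c - 5)*(c - 4)*(c - 2)*(c + 4)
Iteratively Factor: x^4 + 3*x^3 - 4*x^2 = (x)*(x^3 + 3*x^2 - 4*x) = x*(x - 1)*(x^2 + 4*x) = x*(x - 1)*(x + 4)*(x)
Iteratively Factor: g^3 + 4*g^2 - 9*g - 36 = (g + 4)*(g^2 - 9) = (g - 3)*(g + 4)*(g + 3)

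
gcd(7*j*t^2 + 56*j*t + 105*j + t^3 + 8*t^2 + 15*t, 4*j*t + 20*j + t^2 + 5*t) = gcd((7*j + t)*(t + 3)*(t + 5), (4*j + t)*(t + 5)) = t + 5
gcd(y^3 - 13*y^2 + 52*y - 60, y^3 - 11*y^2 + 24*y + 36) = y - 6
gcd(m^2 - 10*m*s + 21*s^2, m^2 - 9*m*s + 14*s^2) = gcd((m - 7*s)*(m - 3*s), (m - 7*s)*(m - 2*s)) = -m + 7*s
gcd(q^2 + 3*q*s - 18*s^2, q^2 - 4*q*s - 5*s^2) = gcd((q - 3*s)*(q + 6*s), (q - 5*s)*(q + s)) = 1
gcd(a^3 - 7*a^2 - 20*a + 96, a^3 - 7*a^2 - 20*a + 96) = a^3 - 7*a^2 - 20*a + 96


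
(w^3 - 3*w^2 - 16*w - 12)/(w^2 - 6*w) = w + 3 + 2/w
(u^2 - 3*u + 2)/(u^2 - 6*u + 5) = (u - 2)/(u - 5)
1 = 1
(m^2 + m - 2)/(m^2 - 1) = (m + 2)/(m + 1)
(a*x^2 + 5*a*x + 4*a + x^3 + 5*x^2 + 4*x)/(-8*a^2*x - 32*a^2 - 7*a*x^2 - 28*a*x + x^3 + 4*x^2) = (x + 1)/(-8*a + x)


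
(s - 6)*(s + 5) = s^2 - s - 30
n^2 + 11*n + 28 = (n + 4)*(n + 7)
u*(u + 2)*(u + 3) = u^3 + 5*u^2 + 6*u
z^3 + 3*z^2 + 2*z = z*(z + 1)*(z + 2)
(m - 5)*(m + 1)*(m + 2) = m^3 - 2*m^2 - 13*m - 10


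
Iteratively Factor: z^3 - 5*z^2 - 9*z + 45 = (z - 5)*(z^2 - 9) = (z - 5)*(z - 3)*(z + 3)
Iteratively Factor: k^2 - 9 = (k - 3)*(k + 3)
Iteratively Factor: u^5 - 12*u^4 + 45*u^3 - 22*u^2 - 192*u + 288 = (u - 4)*(u^4 - 8*u^3 + 13*u^2 + 30*u - 72) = (u - 4)*(u - 3)*(u^3 - 5*u^2 - 2*u + 24) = (u - 4)*(u - 3)*(u + 2)*(u^2 - 7*u + 12) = (u - 4)^2*(u - 3)*(u + 2)*(u - 3)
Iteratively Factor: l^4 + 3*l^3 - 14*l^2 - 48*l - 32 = (l + 1)*(l^3 + 2*l^2 - 16*l - 32) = (l - 4)*(l + 1)*(l^2 + 6*l + 8) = (l - 4)*(l + 1)*(l + 2)*(l + 4)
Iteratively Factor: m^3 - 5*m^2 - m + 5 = (m + 1)*(m^2 - 6*m + 5) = (m - 1)*(m + 1)*(m - 5)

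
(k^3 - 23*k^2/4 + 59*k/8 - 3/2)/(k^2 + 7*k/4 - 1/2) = (k^2 - 11*k/2 + 6)/(k + 2)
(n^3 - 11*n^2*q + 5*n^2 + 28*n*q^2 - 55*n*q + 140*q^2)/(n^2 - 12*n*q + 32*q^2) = (-n^2 + 7*n*q - 5*n + 35*q)/(-n + 8*q)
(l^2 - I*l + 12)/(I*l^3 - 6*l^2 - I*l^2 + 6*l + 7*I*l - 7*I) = (-I*l^2 - l - 12*I)/(l^3 + l^2*(-1 + 6*I) + l*(7 - 6*I) - 7)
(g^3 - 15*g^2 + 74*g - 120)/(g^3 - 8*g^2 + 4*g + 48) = (g - 5)/(g + 2)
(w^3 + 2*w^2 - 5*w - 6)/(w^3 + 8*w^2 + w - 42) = (w + 1)/(w + 7)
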